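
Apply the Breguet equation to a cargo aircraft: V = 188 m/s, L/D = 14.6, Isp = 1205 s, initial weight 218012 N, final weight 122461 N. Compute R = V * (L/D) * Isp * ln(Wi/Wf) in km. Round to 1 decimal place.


Step 1: Coefficient = V * (L/D) * Isp = 188 * 14.6 * 1205 = 3307484.0 m
Step 2: Wi/Wf = 218012 / 122461 = 1.780257
Step 3: ln(1.780257) = 0.576757
Step 4: R = 3307484.0 * 0.576757 = 1907616.2 m = 1907.6 km

1907.6


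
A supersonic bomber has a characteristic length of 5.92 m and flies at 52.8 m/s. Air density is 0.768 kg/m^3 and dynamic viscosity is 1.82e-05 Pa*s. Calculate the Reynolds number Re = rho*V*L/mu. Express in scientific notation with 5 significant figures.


Step 1: Numerator = rho * V * L = 0.768 * 52.8 * 5.92 = 240.058368
Step 2: Re = 240.058368 / 1.82e-05
Step 3: Re = 1.3190e+07

1.3190e+07


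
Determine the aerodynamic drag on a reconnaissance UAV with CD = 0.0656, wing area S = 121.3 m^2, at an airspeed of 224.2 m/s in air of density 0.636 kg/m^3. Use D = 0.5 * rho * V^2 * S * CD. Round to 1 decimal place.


Step 1: Dynamic pressure q = 0.5 * 0.636 * 224.2^2 = 15984.4735 Pa
Step 2: Drag D = q * S * CD = 15984.4735 * 121.3 * 0.0656
Step 3: D = 127192.9 N

127192.9


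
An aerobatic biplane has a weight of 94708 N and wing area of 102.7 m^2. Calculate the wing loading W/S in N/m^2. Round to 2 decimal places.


Step 1: Wing loading = W / S = 94708 / 102.7
Step 2: Wing loading = 922.18 N/m^2

922.18


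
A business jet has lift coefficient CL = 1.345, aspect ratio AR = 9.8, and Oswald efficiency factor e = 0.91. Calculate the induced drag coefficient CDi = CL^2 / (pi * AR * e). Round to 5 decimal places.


Step 1: CL^2 = 1.345^2 = 1.809025
Step 2: pi * AR * e = 3.14159 * 9.8 * 0.91 = 28.016723
Step 3: CDi = 1.809025 / 28.016723 = 0.06457

0.06457


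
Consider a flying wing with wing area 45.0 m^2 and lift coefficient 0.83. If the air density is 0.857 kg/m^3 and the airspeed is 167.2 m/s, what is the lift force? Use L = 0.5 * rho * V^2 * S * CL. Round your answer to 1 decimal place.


Step 1: Calculate dynamic pressure q = 0.5 * 0.857 * 167.2^2 = 0.5 * 0.857 * 27955.84 = 11979.0774 Pa
Step 2: Multiply by wing area and lift coefficient: L = 11979.0774 * 45.0 * 0.83
Step 3: L = 539058.4848 * 0.83 = 447418.5 N

447418.5


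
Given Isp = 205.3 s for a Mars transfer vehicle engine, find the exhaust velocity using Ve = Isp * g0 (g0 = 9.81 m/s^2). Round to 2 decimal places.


Step 1: Ve = Isp * g0 = 205.3 * 9.81
Step 2: Ve = 2013.99 m/s

2013.99


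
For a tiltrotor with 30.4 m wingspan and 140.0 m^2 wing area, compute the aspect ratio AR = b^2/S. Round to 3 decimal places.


Step 1: b^2 = 30.4^2 = 924.16
Step 2: AR = 924.16 / 140.0 = 6.601

6.601


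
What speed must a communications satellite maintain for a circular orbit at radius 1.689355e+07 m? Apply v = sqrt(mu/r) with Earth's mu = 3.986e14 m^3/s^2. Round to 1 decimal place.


Step 1: mu / r = 3.986e14 / 1.689355e+07 = 23594803.934
Step 2: v = sqrt(23594803.934) = 4857.4 m/s

4857.4


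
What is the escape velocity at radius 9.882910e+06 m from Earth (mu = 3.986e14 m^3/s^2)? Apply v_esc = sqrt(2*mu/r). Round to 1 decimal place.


Step 1: 2*mu/r = 2 * 3.986e14 / 9.882910e+06 = 80664500.638
Step 2: v_esc = sqrt(80664500.638) = 8981.3 m/s

8981.3


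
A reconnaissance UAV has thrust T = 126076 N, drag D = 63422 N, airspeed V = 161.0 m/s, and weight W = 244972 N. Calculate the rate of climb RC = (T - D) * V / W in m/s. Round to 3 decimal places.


Step 1: Excess thrust = T - D = 126076 - 63422 = 62654 N
Step 2: Excess power = 62654 * 161.0 = 10087294.0 W
Step 3: RC = 10087294.0 / 244972 = 41.177 m/s

41.177


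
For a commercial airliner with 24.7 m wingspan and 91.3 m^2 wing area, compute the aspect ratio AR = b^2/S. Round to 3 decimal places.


Step 1: b^2 = 24.7^2 = 610.09
Step 2: AR = 610.09 / 91.3 = 6.682

6.682


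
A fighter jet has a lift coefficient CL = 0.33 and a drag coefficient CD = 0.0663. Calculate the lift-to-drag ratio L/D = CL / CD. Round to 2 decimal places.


Step 1: L/D = CL / CD = 0.33 / 0.0663
Step 2: L/D = 4.98

4.98


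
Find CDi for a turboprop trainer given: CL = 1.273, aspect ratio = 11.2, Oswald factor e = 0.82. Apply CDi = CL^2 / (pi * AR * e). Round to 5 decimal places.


Step 1: CL^2 = 1.273^2 = 1.620529
Step 2: pi * AR * e = 3.14159 * 11.2 * 0.82 = 28.852387
Step 3: CDi = 1.620529 / 28.852387 = 0.05617

0.05617


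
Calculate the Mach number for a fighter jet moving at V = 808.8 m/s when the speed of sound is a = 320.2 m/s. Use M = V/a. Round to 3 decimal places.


Step 1: M = V / a = 808.8 / 320.2
Step 2: M = 2.526

2.526


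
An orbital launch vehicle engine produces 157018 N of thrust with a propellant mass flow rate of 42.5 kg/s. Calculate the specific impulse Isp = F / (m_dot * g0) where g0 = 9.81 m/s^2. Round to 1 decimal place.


Step 1: m_dot * g0 = 42.5 * 9.81 = 416.93
Step 2: Isp = 157018 / 416.93 = 376.6 s

376.6


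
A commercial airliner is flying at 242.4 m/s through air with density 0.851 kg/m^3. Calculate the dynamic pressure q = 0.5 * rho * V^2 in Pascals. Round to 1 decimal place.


Step 1: V^2 = 242.4^2 = 58757.76
Step 2: q = 0.5 * 0.851 * 58757.76
Step 3: q = 25001.4 Pa

25001.4


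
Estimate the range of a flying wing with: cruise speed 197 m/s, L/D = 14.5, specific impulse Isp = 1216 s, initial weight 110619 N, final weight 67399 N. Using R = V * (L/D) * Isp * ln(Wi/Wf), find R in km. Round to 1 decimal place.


Step 1: Coefficient = V * (L/D) * Isp = 197 * 14.5 * 1216 = 3473504.0 m
Step 2: Wi/Wf = 110619 / 67399 = 1.641256
Step 3: ln(1.641256) = 0.495462
Step 4: R = 3473504.0 * 0.495462 = 1720988.1 m = 1721.0 km

1721.0


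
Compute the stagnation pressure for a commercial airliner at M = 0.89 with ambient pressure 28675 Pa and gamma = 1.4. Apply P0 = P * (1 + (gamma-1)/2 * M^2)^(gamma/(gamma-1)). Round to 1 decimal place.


Step 1: (gamma-1)/2 * M^2 = 0.2 * 0.7921 = 0.15842
Step 2: 1 + 0.15842 = 1.15842
Step 3: Exponent gamma/(gamma-1) = 3.5
Step 4: P0 = 28675 * 1.15842^3.5 = 47977.2 Pa

47977.2


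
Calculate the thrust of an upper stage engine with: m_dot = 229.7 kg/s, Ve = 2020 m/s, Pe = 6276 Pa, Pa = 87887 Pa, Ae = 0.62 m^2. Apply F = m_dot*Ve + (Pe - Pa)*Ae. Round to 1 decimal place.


Step 1: Momentum thrust = m_dot * Ve = 229.7 * 2020 = 463994.0 N
Step 2: Pressure thrust = (Pe - Pa) * Ae = (6276 - 87887) * 0.62 = -50598.82 N
Step 3: Total thrust F = 463994.0 + -50598.82 = 413395.2 N

413395.2


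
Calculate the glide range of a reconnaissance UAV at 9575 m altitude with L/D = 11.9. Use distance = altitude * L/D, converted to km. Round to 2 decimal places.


Step 1: Glide distance = altitude * L/D = 9575 * 11.9 = 113942.5 m
Step 2: Convert to km: 113942.5 / 1000 = 113.94 km

113.94


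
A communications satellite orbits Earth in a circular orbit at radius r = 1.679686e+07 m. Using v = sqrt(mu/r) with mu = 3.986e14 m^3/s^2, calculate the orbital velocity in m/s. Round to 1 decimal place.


Step 1: mu / r = 3.986e14 / 1.679686e+07 = 23730625.8432
Step 2: v = sqrt(23730625.8432) = 4871.4 m/s

4871.4


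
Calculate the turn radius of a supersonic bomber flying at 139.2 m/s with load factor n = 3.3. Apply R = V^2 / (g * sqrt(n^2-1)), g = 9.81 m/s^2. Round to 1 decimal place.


Step 1: V^2 = 139.2^2 = 19376.64
Step 2: n^2 - 1 = 3.3^2 - 1 = 9.89
Step 3: sqrt(9.89) = 3.144837
Step 4: R = 19376.64 / (9.81 * 3.144837) = 628.1 m

628.1


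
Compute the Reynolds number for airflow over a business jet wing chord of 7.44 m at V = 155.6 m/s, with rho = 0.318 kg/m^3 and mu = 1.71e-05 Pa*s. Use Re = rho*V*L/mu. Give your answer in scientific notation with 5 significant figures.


Step 1: Numerator = rho * V * L = 0.318 * 155.6 * 7.44 = 368.137152
Step 2: Re = 368.137152 / 1.71e-05
Step 3: Re = 2.1528e+07

2.1528e+07


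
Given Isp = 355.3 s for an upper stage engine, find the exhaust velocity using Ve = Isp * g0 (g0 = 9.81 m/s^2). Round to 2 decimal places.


Step 1: Ve = Isp * g0 = 355.3 * 9.81
Step 2: Ve = 3485.49 m/s

3485.49


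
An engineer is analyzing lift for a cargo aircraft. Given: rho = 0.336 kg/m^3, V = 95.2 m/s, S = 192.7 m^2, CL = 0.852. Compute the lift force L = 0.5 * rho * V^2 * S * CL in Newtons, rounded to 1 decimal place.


Step 1: Calculate dynamic pressure q = 0.5 * 0.336 * 95.2^2 = 0.5 * 0.336 * 9063.04 = 1522.5907 Pa
Step 2: Multiply by wing area and lift coefficient: L = 1522.5907 * 192.7 * 0.852
Step 3: L = 293403.2317 * 0.852 = 249979.6 N

249979.6


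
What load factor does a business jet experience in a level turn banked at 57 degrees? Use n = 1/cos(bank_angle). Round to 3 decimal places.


Step 1: Convert 57 degrees to radians = 0.994838
Step 2: cos(57 deg) = 0.544639
Step 3: n = 1 / 0.544639 = 1.836

1.836


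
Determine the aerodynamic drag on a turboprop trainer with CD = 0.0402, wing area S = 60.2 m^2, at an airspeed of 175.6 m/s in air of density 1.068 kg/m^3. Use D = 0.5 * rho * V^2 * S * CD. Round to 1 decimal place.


Step 1: Dynamic pressure q = 0.5 * 1.068 * 175.6^2 = 16466.0822 Pa
Step 2: Drag D = q * S * CD = 16466.0822 * 60.2 * 0.0402
Step 3: D = 39848.6 N

39848.6


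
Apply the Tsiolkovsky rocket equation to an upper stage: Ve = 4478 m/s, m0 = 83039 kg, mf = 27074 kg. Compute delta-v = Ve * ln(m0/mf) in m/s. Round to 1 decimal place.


Step 1: Mass ratio m0/mf = 83039 / 27074 = 3.067112
Step 2: ln(3.067112) = 1.120737
Step 3: delta-v = 4478 * 1.120737 = 5018.7 m/s

5018.7


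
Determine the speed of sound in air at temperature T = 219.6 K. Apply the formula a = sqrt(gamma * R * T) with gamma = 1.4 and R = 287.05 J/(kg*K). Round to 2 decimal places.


Step 1: gamma * R * T = 1.4 * 287.05 * 219.6 = 88250.652
Step 2: a = sqrt(88250.652) = 297.07 m/s

297.07


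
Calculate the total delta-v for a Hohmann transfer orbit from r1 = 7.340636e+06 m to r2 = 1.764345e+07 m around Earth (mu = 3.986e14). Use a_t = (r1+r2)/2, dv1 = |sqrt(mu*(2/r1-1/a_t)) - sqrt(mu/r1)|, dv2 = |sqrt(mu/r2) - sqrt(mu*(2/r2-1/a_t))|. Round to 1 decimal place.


Step 1: Transfer semi-major axis a_t = (7.340636e+06 + 1.764345e+07) / 2 = 1.249204e+07 m
Step 2: v1 (circular at r1) = sqrt(mu/r1) = 7368.89 m/s
Step 3: v_t1 = sqrt(mu*(2/r1 - 1/a_t)) = 8757.43 m/s
Step 4: dv1 = |8757.43 - 7368.89| = 1388.55 m/s
Step 5: v2 (circular at r2) = 4753.1 m/s, v_t2 = 3643.57 m/s
Step 6: dv2 = |4753.1 - 3643.57| = 1109.53 m/s
Step 7: Total delta-v = 1388.55 + 1109.53 = 2498.1 m/s

2498.1


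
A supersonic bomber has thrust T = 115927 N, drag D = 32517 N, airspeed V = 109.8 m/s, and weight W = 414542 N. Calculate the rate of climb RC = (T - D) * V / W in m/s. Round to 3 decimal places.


Step 1: Excess thrust = T - D = 115927 - 32517 = 83410 N
Step 2: Excess power = 83410 * 109.8 = 9158418.0 W
Step 3: RC = 9158418.0 / 414542 = 22.093 m/s

22.093


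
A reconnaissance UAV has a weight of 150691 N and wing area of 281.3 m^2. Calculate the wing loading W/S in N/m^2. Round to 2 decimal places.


Step 1: Wing loading = W / S = 150691 / 281.3
Step 2: Wing loading = 535.69 N/m^2

535.69


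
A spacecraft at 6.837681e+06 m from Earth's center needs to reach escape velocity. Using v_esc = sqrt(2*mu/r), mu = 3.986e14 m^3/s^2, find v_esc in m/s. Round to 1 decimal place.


Step 1: 2*mu/r = 2 * 3.986e14 / 6.837681e+06 = 116589235.444
Step 2: v_esc = sqrt(116589235.444) = 10797.6 m/s

10797.6


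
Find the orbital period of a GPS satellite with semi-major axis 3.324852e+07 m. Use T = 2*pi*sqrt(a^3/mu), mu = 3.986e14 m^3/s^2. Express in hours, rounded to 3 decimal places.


Step 1: a^3 / mu = 3.675504e+22 / 3.986e14 = 9.221035e+07
Step 2: sqrt(9.221035e+07) = 9602.6219 s
Step 3: T = 2*pi * 9602.6219 = 60335.05 s
Step 4: T in hours = 60335.05 / 3600 = 16.760 hours

16.760


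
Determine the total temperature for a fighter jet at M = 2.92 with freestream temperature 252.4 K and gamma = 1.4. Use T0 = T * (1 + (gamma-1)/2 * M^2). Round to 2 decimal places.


Step 1: (gamma-1)/2 = 0.2
Step 2: M^2 = 8.5264
Step 3: 1 + 0.2 * 8.5264 = 2.70528
Step 4: T0 = 252.4 * 2.70528 = 682.81 K

682.81


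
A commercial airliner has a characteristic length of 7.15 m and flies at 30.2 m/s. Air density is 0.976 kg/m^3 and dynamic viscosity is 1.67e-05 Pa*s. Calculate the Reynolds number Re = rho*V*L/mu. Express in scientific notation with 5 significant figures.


Step 1: Numerator = rho * V * L = 0.976 * 30.2 * 7.15 = 210.74768
Step 2: Re = 210.74768 / 1.67e-05
Step 3: Re = 1.2620e+07

1.2620e+07


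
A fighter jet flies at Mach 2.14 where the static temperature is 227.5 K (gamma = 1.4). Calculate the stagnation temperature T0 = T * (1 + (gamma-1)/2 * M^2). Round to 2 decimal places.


Step 1: (gamma-1)/2 = 0.2
Step 2: M^2 = 4.5796
Step 3: 1 + 0.2 * 4.5796 = 1.91592
Step 4: T0 = 227.5 * 1.91592 = 435.87 K

435.87


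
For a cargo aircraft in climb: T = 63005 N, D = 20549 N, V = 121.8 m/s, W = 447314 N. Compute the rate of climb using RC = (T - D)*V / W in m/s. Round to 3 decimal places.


Step 1: Excess thrust = T - D = 63005 - 20549 = 42456 N
Step 2: Excess power = 42456 * 121.8 = 5171140.8 W
Step 3: RC = 5171140.8 / 447314 = 11.560 m/s

11.560


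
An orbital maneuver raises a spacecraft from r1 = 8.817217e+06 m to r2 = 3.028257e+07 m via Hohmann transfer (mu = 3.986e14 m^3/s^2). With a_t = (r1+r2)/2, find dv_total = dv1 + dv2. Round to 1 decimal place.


Step 1: Transfer semi-major axis a_t = (8.817217e+06 + 3.028257e+07) / 2 = 1.954989e+07 m
Step 2: v1 (circular at r1) = sqrt(mu/r1) = 6723.62 m/s
Step 3: v_t1 = sqrt(mu*(2/r1 - 1/a_t)) = 8368.1 m/s
Step 4: dv1 = |8368.1 - 6723.62| = 1644.49 m/s
Step 5: v2 (circular at r2) = 3628.04 m/s, v_t2 = 2436.5 m/s
Step 6: dv2 = |3628.04 - 2436.5| = 1191.54 m/s
Step 7: Total delta-v = 1644.49 + 1191.54 = 2836.0 m/s

2836.0


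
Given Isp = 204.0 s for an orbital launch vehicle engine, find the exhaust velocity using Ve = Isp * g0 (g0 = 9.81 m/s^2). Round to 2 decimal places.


Step 1: Ve = Isp * g0 = 204.0 * 9.81
Step 2: Ve = 2001.24 m/s

2001.24


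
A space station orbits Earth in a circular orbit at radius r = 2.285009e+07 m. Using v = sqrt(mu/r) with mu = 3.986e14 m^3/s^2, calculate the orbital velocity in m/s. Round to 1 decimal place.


Step 1: mu / r = 3.986e14 / 2.285009e+07 = 17444132.6052
Step 2: v = sqrt(17444132.6052) = 4176.6 m/s

4176.6


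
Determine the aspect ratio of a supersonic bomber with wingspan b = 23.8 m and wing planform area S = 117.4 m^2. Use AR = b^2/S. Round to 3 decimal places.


Step 1: b^2 = 23.8^2 = 566.44
Step 2: AR = 566.44 / 117.4 = 4.825

4.825


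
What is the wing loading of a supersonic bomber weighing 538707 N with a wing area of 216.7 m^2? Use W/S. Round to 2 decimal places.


Step 1: Wing loading = W / S = 538707 / 216.7
Step 2: Wing loading = 2485.96 N/m^2

2485.96


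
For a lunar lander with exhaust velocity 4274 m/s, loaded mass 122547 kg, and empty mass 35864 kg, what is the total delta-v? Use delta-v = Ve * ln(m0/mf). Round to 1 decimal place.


Step 1: Mass ratio m0/mf = 122547 / 35864 = 3.416992
Step 2: ln(3.416992) = 1.228761
Step 3: delta-v = 4274 * 1.228761 = 5251.7 m/s

5251.7


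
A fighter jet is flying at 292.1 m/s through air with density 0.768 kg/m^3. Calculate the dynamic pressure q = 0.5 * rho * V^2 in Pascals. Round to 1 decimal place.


Step 1: V^2 = 292.1^2 = 85322.41
Step 2: q = 0.5 * 0.768 * 85322.41
Step 3: q = 32763.8 Pa

32763.8


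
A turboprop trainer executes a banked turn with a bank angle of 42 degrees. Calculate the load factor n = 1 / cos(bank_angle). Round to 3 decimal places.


Step 1: Convert 42 degrees to radians = 0.733038
Step 2: cos(42 deg) = 0.743145
Step 3: n = 1 / 0.743145 = 1.346

1.346


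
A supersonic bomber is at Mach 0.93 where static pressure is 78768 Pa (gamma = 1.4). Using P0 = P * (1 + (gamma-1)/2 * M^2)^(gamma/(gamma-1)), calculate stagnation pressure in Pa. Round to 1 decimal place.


Step 1: (gamma-1)/2 * M^2 = 0.2 * 0.8649 = 0.17298
Step 2: 1 + 0.17298 = 1.17298
Step 3: Exponent gamma/(gamma-1) = 3.5
Step 4: P0 = 78768 * 1.17298^3.5 = 137678.8 Pa

137678.8


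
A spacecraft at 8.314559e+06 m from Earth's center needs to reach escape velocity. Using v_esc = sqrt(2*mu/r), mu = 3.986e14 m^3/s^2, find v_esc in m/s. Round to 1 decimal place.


Step 1: 2*mu/r = 2 * 3.986e14 / 8.314559e+06 = 95880009.9921
Step 2: v_esc = sqrt(95880009.9921) = 9791.8 m/s

9791.8


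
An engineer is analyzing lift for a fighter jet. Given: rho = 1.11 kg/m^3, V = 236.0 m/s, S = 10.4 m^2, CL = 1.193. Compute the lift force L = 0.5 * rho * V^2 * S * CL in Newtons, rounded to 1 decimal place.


Step 1: Calculate dynamic pressure q = 0.5 * 1.11 * 236.0^2 = 0.5 * 1.11 * 55696.0 = 30911.28 Pa
Step 2: Multiply by wing area and lift coefficient: L = 30911.28 * 10.4 * 1.193
Step 3: L = 321477.312 * 1.193 = 383522.4 N

383522.4


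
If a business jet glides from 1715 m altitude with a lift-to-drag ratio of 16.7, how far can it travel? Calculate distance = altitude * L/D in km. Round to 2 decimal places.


Step 1: Glide distance = altitude * L/D = 1715 * 16.7 = 28640.5 m
Step 2: Convert to km: 28640.5 / 1000 = 28.64 km

28.64


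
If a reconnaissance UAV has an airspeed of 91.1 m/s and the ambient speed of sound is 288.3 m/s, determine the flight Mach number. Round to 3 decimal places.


Step 1: M = V / a = 91.1 / 288.3
Step 2: M = 0.316

0.316


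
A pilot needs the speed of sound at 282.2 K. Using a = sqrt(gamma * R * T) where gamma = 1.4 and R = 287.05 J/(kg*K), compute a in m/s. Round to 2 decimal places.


Step 1: gamma * R * T = 1.4 * 287.05 * 282.2 = 113407.714
Step 2: a = sqrt(113407.714) = 336.76 m/s

336.76


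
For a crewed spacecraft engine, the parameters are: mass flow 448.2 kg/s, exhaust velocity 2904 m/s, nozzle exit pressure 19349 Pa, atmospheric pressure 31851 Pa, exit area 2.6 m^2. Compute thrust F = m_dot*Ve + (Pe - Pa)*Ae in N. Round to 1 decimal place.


Step 1: Momentum thrust = m_dot * Ve = 448.2 * 2904 = 1301572.8 N
Step 2: Pressure thrust = (Pe - Pa) * Ae = (19349 - 31851) * 2.6 = -32505.2 N
Step 3: Total thrust F = 1301572.8 + -32505.2 = 1269067.6 N

1269067.6


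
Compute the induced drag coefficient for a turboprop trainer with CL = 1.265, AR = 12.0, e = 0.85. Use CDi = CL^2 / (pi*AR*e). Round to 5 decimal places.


Step 1: CL^2 = 1.265^2 = 1.600225
Step 2: pi * AR * e = 3.14159 * 12.0 * 0.85 = 32.044245
Step 3: CDi = 1.600225 / 32.044245 = 0.04994

0.04994


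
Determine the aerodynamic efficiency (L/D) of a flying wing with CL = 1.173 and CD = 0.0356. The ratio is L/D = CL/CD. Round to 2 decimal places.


Step 1: L/D = CL / CD = 1.173 / 0.0356
Step 2: L/D = 32.95

32.95


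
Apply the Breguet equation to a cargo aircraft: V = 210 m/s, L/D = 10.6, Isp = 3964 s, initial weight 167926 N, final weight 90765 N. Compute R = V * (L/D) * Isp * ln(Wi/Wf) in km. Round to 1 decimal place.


Step 1: Coefficient = V * (L/D) * Isp = 210 * 10.6 * 3964 = 8823864.0 m
Step 2: Wi/Wf = 167926 / 90765 = 1.850118
Step 3: ln(1.850118) = 0.61525
Step 4: R = 8823864.0 * 0.61525 = 5428879.3 m = 5428.9 km

5428.9


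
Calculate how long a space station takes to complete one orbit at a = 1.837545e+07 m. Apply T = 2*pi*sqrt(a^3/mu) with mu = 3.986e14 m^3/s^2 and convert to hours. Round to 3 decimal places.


Step 1: a^3 / mu = 6.204602e+21 / 3.986e14 = 1.556599e+07
Step 2: sqrt(1.556599e+07) = 3945.3754 s
Step 3: T = 2*pi * 3945.3754 = 24789.52 s
Step 4: T in hours = 24789.52 / 3600 = 6.886 hours

6.886


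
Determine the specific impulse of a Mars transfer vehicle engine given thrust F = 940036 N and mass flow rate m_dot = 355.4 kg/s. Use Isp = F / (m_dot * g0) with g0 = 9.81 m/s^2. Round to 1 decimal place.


Step 1: m_dot * g0 = 355.4 * 9.81 = 3486.47
Step 2: Isp = 940036 / 3486.47 = 269.6 s

269.6


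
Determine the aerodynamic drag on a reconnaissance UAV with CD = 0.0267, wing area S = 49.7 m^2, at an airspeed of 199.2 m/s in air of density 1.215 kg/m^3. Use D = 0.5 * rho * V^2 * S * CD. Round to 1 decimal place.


Step 1: Dynamic pressure q = 0.5 * 1.215 * 199.2^2 = 24105.9888 Pa
Step 2: Drag D = q * S * CD = 24105.9888 * 49.7 * 0.0267
Step 3: D = 31988.4 N

31988.4


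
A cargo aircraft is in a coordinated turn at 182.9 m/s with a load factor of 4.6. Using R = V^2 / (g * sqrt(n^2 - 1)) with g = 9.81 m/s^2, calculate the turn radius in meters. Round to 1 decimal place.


Step 1: V^2 = 182.9^2 = 33452.41
Step 2: n^2 - 1 = 4.6^2 - 1 = 20.16
Step 3: sqrt(20.16) = 4.489989
Step 4: R = 33452.41 / (9.81 * 4.489989) = 759.5 m

759.5


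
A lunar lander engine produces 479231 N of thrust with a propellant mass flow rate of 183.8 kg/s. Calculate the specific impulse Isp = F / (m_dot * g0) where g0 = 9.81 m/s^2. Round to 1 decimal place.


Step 1: m_dot * g0 = 183.8 * 9.81 = 1803.08
Step 2: Isp = 479231 / 1803.08 = 265.8 s

265.8


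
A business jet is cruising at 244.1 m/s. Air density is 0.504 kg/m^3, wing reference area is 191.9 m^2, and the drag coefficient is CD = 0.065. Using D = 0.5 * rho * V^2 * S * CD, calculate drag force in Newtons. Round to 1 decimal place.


Step 1: Dynamic pressure q = 0.5 * 0.504 * 244.1^2 = 15015.3721 Pa
Step 2: Drag D = q * S * CD = 15015.3721 * 191.9 * 0.065
Step 3: D = 187294.2 N

187294.2


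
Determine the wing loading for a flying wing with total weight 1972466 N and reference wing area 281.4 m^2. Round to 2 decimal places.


Step 1: Wing loading = W / S = 1972466 / 281.4
Step 2: Wing loading = 7009.47 N/m^2

7009.47


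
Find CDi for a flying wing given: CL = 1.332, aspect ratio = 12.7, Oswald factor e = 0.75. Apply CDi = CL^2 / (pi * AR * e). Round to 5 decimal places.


Step 1: CL^2 = 1.332^2 = 1.774224
Step 2: pi * AR * e = 3.14159 * 12.7 * 0.75 = 29.92367
Step 3: CDi = 1.774224 / 29.92367 = 0.05929

0.05929


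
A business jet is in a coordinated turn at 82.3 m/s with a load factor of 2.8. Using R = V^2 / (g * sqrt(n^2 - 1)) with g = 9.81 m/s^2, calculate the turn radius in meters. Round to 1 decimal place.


Step 1: V^2 = 82.3^2 = 6773.29
Step 2: n^2 - 1 = 2.8^2 - 1 = 6.84
Step 3: sqrt(6.84) = 2.615339
Step 4: R = 6773.29 / (9.81 * 2.615339) = 264.0 m

264.0


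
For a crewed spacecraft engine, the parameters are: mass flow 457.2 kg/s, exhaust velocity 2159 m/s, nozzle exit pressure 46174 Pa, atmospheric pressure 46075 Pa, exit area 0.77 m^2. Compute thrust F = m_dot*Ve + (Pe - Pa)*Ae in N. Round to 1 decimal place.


Step 1: Momentum thrust = m_dot * Ve = 457.2 * 2159 = 987094.8 N
Step 2: Pressure thrust = (Pe - Pa) * Ae = (46174 - 46075) * 0.77 = 76.23 N
Step 3: Total thrust F = 987094.8 + 76.23 = 987171.0 N

987171.0


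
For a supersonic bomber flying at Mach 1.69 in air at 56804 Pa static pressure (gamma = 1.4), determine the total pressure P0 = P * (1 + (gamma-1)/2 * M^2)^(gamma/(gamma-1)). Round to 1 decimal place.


Step 1: (gamma-1)/2 * M^2 = 0.2 * 2.8561 = 0.57122
Step 2: 1 + 0.57122 = 1.57122
Step 3: Exponent gamma/(gamma-1) = 3.5
Step 4: P0 = 56804 * 1.57122^3.5 = 276190.3 Pa

276190.3


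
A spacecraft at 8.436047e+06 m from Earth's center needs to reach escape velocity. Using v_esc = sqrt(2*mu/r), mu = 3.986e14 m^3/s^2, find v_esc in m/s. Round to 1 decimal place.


Step 1: 2*mu/r = 2 * 3.986e14 / 8.436047e+06 = 94499236.4315
Step 2: v_esc = sqrt(94499236.4315) = 9721.1 m/s

9721.1


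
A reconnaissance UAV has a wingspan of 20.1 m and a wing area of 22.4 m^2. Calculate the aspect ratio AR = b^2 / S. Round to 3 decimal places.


Step 1: b^2 = 20.1^2 = 404.01
Step 2: AR = 404.01 / 22.4 = 18.036

18.036


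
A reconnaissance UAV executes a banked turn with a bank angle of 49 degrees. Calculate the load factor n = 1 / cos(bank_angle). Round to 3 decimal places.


Step 1: Convert 49 degrees to radians = 0.855211
Step 2: cos(49 deg) = 0.656059
Step 3: n = 1 / 0.656059 = 1.524

1.524


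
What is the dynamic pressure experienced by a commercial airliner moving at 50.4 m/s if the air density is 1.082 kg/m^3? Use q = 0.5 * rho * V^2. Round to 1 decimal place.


Step 1: V^2 = 50.4^2 = 2540.16
Step 2: q = 0.5 * 1.082 * 2540.16
Step 3: q = 1374.2 Pa

1374.2


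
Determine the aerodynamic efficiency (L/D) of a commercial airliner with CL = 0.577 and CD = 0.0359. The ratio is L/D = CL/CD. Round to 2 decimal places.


Step 1: L/D = CL / CD = 0.577 / 0.0359
Step 2: L/D = 16.07

16.07


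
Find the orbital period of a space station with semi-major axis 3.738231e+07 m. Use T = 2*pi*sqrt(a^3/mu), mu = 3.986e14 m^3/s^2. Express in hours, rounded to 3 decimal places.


Step 1: a^3 / mu = 5.223943e+22 / 3.986e14 = 1.310573e+08
Step 2: sqrt(1.310573e+08) = 11448.0246 s
Step 3: T = 2*pi * 11448.0246 = 71930.06 s
Step 4: T in hours = 71930.06 / 3600 = 19.981 hours

19.981


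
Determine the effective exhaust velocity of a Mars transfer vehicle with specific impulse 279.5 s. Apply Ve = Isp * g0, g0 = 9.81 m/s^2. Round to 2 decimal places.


Step 1: Ve = Isp * g0 = 279.5 * 9.81
Step 2: Ve = 2741.90 m/s

2741.90


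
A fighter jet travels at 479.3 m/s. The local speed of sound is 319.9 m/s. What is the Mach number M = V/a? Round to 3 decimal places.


Step 1: M = V / a = 479.3 / 319.9
Step 2: M = 1.498

1.498


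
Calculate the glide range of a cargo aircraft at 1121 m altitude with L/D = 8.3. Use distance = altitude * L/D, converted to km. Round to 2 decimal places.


Step 1: Glide distance = altitude * L/D = 1121 * 8.3 = 9304.3 m
Step 2: Convert to km: 9304.3 / 1000 = 9.30 km

9.30


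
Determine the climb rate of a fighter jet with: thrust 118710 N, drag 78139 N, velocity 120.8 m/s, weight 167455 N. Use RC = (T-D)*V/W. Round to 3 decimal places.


Step 1: Excess thrust = T - D = 118710 - 78139 = 40571 N
Step 2: Excess power = 40571 * 120.8 = 4900976.8 W
Step 3: RC = 4900976.8 / 167455 = 29.267 m/s

29.267


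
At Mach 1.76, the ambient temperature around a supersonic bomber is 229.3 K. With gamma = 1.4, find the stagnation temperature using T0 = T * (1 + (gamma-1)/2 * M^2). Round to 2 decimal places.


Step 1: (gamma-1)/2 = 0.2
Step 2: M^2 = 3.0976
Step 3: 1 + 0.2 * 3.0976 = 1.61952
Step 4: T0 = 229.3 * 1.61952 = 371.36 K

371.36


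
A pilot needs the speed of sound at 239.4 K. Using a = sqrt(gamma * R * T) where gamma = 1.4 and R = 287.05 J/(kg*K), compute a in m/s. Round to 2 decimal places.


Step 1: gamma * R * T = 1.4 * 287.05 * 239.4 = 96207.678
Step 2: a = sqrt(96207.678) = 310.17 m/s

310.17


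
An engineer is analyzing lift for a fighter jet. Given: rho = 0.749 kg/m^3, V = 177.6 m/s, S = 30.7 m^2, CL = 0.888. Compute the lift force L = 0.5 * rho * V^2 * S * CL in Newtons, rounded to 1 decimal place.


Step 1: Calculate dynamic pressure q = 0.5 * 0.749 * 177.6^2 = 0.5 * 0.749 * 31541.76 = 11812.3891 Pa
Step 2: Multiply by wing area and lift coefficient: L = 11812.3891 * 30.7 * 0.888
Step 3: L = 362640.346 * 0.888 = 322024.6 N

322024.6


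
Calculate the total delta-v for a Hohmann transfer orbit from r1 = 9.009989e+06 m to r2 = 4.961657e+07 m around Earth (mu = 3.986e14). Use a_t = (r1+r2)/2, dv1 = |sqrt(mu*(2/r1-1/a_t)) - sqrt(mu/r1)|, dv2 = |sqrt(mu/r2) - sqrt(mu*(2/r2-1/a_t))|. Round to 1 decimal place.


Step 1: Transfer semi-major axis a_t = (9.009989e+06 + 4.961657e+07) / 2 = 2.931328e+07 m
Step 2: v1 (circular at r1) = sqrt(mu/r1) = 6651.3 m/s
Step 3: v_t1 = sqrt(mu*(2/r1 - 1/a_t)) = 8653.42 m/s
Step 4: dv1 = |8653.42 - 6651.3| = 2002.12 m/s
Step 5: v2 (circular at r2) = 2834.36 m/s, v_t2 = 1571.39 m/s
Step 6: dv2 = |2834.36 - 1571.39| = 1262.97 m/s
Step 7: Total delta-v = 2002.12 + 1262.97 = 3265.1 m/s

3265.1


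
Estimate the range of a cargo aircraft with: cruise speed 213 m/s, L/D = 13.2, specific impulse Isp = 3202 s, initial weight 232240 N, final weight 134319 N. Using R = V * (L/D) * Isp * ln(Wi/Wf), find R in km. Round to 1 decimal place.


Step 1: Coefficient = V * (L/D) * Isp = 213 * 13.2 * 3202 = 9002743.2 m
Step 2: Wi/Wf = 232240 / 134319 = 1.729018
Step 3: ln(1.729018) = 0.547554
Step 4: R = 9002743.2 * 0.547554 = 4929485.8 m = 4929.5 km

4929.5


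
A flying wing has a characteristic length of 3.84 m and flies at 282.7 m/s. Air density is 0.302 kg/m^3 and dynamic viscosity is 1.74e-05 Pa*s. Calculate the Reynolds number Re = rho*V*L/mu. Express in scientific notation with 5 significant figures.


Step 1: Numerator = rho * V * L = 0.302 * 282.7 * 3.84 = 327.841536
Step 2: Re = 327.841536 / 1.74e-05
Step 3: Re = 1.8841e+07

1.8841e+07


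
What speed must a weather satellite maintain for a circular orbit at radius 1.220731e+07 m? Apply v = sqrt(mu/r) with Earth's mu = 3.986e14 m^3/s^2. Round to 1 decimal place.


Step 1: mu / r = 3.986e14 / 1.220731e+07 = 32652566.3721
Step 2: v = sqrt(32652566.3721) = 5714.2 m/s

5714.2


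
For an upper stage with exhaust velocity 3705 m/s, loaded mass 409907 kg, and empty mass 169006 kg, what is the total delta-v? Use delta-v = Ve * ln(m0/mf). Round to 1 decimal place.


Step 1: Mass ratio m0/mf = 409907 / 169006 = 2.425399
Step 2: ln(2.425399) = 0.885996
Step 3: delta-v = 3705 * 0.885996 = 3282.6 m/s

3282.6


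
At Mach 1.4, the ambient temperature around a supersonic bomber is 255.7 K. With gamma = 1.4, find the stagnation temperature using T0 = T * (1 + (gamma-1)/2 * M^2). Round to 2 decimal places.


Step 1: (gamma-1)/2 = 0.2
Step 2: M^2 = 1.96
Step 3: 1 + 0.2 * 1.96 = 1.392
Step 4: T0 = 255.7 * 1.392 = 355.93 K

355.93


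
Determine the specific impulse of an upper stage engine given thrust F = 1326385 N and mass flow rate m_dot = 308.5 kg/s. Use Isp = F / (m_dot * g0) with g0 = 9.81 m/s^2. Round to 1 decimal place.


Step 1: m_dot * g0 = 308.5 * 9.81 = 3026.39
Step 2: Isp = 1326385 / 3026.39 = 438.3 s

438.3


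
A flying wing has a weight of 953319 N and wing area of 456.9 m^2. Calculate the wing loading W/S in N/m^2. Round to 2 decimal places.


Step 1: Wing loading = W / S = 953319 / 456.9
Step 2: Wing loading = 2086.49 N/m^2

2086.49


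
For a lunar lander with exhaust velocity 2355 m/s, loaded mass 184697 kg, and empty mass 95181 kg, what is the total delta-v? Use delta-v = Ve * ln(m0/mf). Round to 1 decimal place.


Step 1: Mass ratio m0/mf = 184697 / 95181 = 1.940482
Step 2: ln(1.940482) = 0.662936
Step 3: delta-v = 2355 * 0.662936 = 1561.2 m/s

1561.2


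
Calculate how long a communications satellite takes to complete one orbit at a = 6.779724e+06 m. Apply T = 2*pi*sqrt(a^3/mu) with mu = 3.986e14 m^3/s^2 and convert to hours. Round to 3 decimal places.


Step 1: a^3 / mu = 3.116277e+20 / 3.986e14 = 7.818055e+05
Step 2: sqrt(7.818055e+05) = 884.1977 s
Step 3: T = 2*pi * 884.1977 = 5555.58 s
Step 4: T in hours = 5555.58 / 3600 = 1.543 hours

1.543


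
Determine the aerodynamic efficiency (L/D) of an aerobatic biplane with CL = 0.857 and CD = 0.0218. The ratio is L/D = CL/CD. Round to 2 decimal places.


Step 1: L/D = CL / CD = 0.857 / 0.0218
Step 2: L/D = 39.31

39.31


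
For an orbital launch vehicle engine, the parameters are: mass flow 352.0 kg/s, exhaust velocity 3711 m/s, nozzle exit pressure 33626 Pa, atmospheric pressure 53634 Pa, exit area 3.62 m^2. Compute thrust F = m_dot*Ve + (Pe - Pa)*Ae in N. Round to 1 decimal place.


Step 1: Momentum thrust = m_dot * Ve = 352.0 * 3711 = 1306272.0 N
Step 2: Pressure thrust = (Pe - Pa) * Ae = (33626 - 53634) * 3.62 = -72428.96 N
Step 3: Total thrust F = 1306272.0 + -72428.96 = 1233843.0 N

1233843.0


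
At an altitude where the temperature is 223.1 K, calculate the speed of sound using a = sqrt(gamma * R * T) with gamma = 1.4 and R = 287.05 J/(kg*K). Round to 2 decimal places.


Step 1: gamma * R * T = 1.4 * 287.05 * 223.1 = 89657.197
Step 2: a = sqrt(89657.197) = 299.43 m/s

299.43


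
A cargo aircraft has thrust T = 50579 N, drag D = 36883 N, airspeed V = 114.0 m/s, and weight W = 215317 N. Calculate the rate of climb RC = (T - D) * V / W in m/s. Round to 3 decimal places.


Step 1: Excess thrust = T - D = 50579 - 36883 = 13696 N
Step 2: Excess power = 13696 * 114.0 = 1561344.0 W
Step 3: RC = 1561344.0 / 215317 = 7.251 m/s

7.251


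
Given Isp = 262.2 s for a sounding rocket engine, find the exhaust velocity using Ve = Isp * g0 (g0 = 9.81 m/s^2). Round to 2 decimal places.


Step 1: Ve = Isp * g0 = 262.2 * 9.81
Step 2: Ve = 2572.18 m/s

2572.18


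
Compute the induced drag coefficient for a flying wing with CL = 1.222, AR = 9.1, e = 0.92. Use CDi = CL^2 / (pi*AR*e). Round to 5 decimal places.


Step 1: CL^2 = 1.222^2 = 1.493284
Step 2: pi * AR * e = 3.14159 * 9.1 * 0.92 = 26.301414
Step 3: CDi = 1.493284 / 26.301414 = 0.05678

0.05678


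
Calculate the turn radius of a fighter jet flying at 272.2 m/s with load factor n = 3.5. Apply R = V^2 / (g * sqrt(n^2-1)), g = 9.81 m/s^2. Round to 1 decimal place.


Step 1: V^2 = 272.2^2 = 74092.84
Step 2: n^2 - 1 = 3.5^2 - 1 = 11.25
Step 3: sqrt(11.25) = 3.354102
Step 4: R = 74092.84 / (9.81 * 3.354102) = 2251.8 m

2251.8


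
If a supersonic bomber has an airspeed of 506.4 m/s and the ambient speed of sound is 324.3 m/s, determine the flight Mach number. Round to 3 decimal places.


Step 1: M = V / a = 506.4 / 324.3
Step 2: M = 1.562

1.562


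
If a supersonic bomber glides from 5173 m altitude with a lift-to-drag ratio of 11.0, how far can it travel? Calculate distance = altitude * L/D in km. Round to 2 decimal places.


Step 1: Glide distance = altitude * L/D = 5173 * 11.0 = 56903.0 m
Step 2: Convert to km: 56903.0 / 1000 = 56.90 km

56.90


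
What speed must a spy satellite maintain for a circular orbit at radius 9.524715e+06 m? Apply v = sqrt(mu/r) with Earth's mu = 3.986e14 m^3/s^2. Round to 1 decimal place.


Step 1: mu / r = 3.986e14 / 9.524715e+06 = 41849021.2043
Step 2: v = sqrt(41849021.2043) = 6469.1 m/s

6469.1


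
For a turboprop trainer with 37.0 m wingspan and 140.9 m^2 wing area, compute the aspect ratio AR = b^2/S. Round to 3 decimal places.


Step 1: b^2 = 37.0^2 = 1369.0
Step 2: AR = 1369.0 / 140.9 = 9.716

9.716


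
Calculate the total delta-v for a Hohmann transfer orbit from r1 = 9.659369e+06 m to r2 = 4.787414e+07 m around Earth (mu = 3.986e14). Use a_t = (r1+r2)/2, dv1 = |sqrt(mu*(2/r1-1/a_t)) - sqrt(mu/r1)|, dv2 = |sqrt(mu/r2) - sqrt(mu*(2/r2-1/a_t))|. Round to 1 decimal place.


Step 1: Transfer semi-major axis a_t = (9.659369e+06 + 4.787414e+07) / 2 = 2.876675e+07 m
Step 2: v1 (circular at r1) = sqrt(mu/r1) = 6423.83 m/s
Step 3: v_t1 = sqrt(mu*(2/r1 - 1/a_t)) = 8287.04 m/s
Step 4: dv1 = |8287.04 - 6423.83| = 1863.2 m/s
Step 5: v2 (circular at r2) = 2885.48 m/s, v_t2 = 1672.04 m/s
Step 6: dv2 = |2885.48 - 1672.04| = 1213.44 m/s
Step 7: Total delta-v = 1863.2 + 1213.44 = 3076.6 m/s

3076.6


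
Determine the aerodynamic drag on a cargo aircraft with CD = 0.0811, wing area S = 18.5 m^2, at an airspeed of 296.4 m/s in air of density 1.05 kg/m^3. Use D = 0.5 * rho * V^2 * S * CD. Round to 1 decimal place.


Step 1: Dynamic pressure q = 0.5 * 1.05 * 296.4^2 = 46122.804 Pa
Step 2: Drag D = q * S * CD = 46122.804 * 18.5 * 0.0811
Step 3: D = 69200.3 N

69200.3


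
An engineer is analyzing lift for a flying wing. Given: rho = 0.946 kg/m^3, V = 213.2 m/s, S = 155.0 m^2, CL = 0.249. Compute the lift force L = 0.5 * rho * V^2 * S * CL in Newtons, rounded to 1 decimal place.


Step 1: Calculate dynamic pressure q = 0.5 * 0.946 * 213.2^2 = 0.5 * 0.946 * 45454.24 = 21499.8555 Pa
Step 2: Multiply by wing area and lift coefficient: L = 21499.8555 * 155.0 * 0.249
Step 3: L = 3332477.6056 * 0.249 = 829786.9 N

829786.9


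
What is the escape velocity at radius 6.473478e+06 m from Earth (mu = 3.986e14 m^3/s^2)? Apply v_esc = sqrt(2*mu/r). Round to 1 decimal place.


Step 1: 2*mu/r = 2 * 3.986e14 / 6.473478e+06 = 123148638.1818
Step 2: v_esc = sqrt(123148638.1818) = 11097.2 m/s

11097.2


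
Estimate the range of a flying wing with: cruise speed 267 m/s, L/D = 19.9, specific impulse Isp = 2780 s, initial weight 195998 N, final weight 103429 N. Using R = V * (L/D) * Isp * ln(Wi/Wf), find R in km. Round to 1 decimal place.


Step 1: Coefficient = V * (L/D) * Isp = 267 * 19.9 * 2780 = 14770974.0 m
Step 2: Wi/Wf = 195998 / 103429 = 1.895
Step 3: ln(1.895) = 0.639219
Step 4: R = 14770974.0 * 0.639219 = 9441888.2 m = 9441.9 km

9441.9


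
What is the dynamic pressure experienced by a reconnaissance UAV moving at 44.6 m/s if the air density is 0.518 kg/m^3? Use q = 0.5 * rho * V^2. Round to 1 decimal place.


Step 1: V^2 = 44.6^2 = 1989.16
Step 2: q = 0.5 * 0.518 * 1989.16
Step 3: q = 515.2 Pa

515.2


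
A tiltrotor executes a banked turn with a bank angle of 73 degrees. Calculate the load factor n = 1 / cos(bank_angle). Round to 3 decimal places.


Step 1: Convert 73 degrees to radians = 1.27409
Step 2: cos(73 deg) = 0.292372
Step 3: n = 1 / 0.292372 = 3.420

3.420


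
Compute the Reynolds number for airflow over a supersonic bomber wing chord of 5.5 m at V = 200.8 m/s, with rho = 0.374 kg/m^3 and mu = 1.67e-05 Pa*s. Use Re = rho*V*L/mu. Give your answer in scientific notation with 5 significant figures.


Step 1: Numerator = rho * V * L = 0.374 * 200.8 * 5.5 = 413.0456
Step 2: Re = 413.0456 / 1.67e-05
Step 3: Re = 2.4733e+07

2.4733e+07


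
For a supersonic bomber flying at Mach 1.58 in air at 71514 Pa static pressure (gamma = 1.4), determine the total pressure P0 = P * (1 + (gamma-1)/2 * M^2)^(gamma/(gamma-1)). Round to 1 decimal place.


Step 1: (gamma-1)/2 * M^2 = 0.2 * 2.4964 = 0.49928
Step 2: 1 + 0.49928 = 1.49928
Step 3: Exponent gamma/(gamma-1) = 3.5
Step 4: P0 = 71514 * 1.49928^3.5 = 295107.8 Pa

295107.8


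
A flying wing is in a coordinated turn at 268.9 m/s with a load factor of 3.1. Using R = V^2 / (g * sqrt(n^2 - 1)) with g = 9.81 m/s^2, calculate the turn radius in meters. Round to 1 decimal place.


Step 1: V^2 = 268.9^2 = 72307.21
Step 2: n^2 - 1 = 3.1^2 - 1 = 8.61
Step 3: sqrt(8.61) = 2.93428
Step 4: R = 72307.21 / (9.81 * 2.93428) = 2512.0 m

2512.0


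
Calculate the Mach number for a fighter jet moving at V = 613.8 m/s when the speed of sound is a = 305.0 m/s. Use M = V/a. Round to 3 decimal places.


Step 1: M = V / a = 613.8 / 305.0
Step 2: M = 2.012

2.012


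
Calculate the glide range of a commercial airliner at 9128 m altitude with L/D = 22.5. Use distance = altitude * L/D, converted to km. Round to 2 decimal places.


Step 1: Glide distance = altitude * L/D = 9128 * 22.5 = 205380.0 m
Step 2: Convert to km: 205380.0 / 1000 = 205.38 km

205.38


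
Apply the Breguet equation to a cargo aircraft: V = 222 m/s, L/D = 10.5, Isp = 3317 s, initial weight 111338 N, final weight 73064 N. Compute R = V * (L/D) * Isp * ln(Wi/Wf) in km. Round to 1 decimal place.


Step 1: Coefficient = V * (L/D) * Isp = 222 * 10.5 * 3317 = 7731927.0 m
Step 2: Wi/Wf = 111338 / 73064 = 1.523842
Step 3: ln(1.523842) = 0.421235
Step 4: R = 7731927.0 * 0.421235 = 3256957.1 m = 3257.0 km

3257.0


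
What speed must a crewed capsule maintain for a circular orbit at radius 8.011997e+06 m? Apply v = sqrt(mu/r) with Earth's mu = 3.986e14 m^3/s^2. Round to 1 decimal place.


Step 1: mu / r = 3.986e14 / 8.011997e+06 = 49750393.0668
Step 2: v = sqrt(49750393.0668) = 7053.4 m/s

7053.4


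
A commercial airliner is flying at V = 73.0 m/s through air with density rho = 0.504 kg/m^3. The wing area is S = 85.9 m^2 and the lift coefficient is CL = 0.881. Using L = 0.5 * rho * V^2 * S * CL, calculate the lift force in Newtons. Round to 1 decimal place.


Step 1: Calculate dynamic pressure q = 0.5 * 0.504 * 73.0^2 = 0.5 * 0.504 * 5329.0 = 1342.908 Pa
Step 2: Multiply by wing area and lift coefficient: L = 1342.908 * 85.9 * 0.881
Step 3: L = 115355.7972 * 0.881 = 101628.5 N

101628.5


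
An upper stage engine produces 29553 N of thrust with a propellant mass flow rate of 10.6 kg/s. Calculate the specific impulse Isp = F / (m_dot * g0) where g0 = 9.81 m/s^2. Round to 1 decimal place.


Step 1: m_dot * g0 = 10.6 * 9.81 = 103.99
Step 2: Isp = 29553 / 103.99 = 284.2 s

284.2
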